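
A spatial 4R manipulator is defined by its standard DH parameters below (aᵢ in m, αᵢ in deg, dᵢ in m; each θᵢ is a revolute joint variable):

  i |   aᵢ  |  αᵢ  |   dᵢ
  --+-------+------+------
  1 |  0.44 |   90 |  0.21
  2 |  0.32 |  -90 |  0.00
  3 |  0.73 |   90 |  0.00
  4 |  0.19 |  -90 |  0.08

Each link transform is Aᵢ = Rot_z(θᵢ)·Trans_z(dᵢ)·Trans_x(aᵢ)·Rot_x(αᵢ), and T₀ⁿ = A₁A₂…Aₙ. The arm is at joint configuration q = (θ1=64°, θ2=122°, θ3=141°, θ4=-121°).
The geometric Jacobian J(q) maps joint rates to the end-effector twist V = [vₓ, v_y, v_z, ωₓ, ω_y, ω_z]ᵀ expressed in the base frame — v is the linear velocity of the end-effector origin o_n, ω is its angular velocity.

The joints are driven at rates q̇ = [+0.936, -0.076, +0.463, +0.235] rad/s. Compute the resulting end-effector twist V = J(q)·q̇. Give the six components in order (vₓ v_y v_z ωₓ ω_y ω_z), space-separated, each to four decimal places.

-0.5028 -0.0704 -0.2090 -0.4389 -0.3100 0.8161

o_n = [-0.1319, 0.7788, 0.1938]
J₁: ẑ×o_n = [-0.7788, -0.1319, 0.0000], ω = ẑ
J2: z=[0.8988, -0.4384, 0.0000] o=[0.1929, 0.3955, 0.2100] → [0.0071, 0.0146, 0.2022, 0.8988, -0.4384, 0.0000]
J3: z=[-0.3718, -0.7622, -0.5299] o=[0.1185, 0.2431, 0.4814] → [0.5032, 0.0258, -0.3901, -0.3718, -0.7622, -0.5299]
J4: z=[-0.8447, 0.0409, 0.5337] o=[-0.1626, 0.7147, 0.0003] → [-0.0263, 0.1798, -0.0555, -0.8447, 0.0409, 0.5337]
V = J·q̇ = [-0.5028, -0.0704, -0.2090, -0.4389, -0.3100, 0.8161]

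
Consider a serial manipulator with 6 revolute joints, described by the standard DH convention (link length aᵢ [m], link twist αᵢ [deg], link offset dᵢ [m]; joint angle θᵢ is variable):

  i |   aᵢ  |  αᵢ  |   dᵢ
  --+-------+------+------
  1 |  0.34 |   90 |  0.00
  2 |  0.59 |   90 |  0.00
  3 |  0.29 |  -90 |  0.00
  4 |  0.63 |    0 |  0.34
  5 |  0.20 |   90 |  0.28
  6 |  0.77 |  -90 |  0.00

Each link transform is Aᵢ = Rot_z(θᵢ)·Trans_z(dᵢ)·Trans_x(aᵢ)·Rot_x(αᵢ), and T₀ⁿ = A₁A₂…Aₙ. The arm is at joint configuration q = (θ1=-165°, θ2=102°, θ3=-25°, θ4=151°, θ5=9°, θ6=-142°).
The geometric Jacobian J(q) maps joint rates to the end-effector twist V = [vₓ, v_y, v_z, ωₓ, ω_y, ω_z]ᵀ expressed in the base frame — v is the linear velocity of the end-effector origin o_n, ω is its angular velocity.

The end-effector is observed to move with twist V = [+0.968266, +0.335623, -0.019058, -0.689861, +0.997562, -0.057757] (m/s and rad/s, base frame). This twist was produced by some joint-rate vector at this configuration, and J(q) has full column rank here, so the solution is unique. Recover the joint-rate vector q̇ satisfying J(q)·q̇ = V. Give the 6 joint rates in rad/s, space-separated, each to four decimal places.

-0.0830 0.9960 0.0850 -0.4590 0.5660 -0.3400

o_n = [-0.0393, 0.0734, 0.7103]
J₁: ẑ×o_n = [-0.0734, -0.0393, 0.0000], ω = ẑ
J2: z=[-0.2588, 0.9659, 0.0000] o=[-0.3284, -0.0880, 0.0000] → [0.6861, 0.1838, -0.3210, -0.2588, 0.9659, 0.0000]
J3: z=[-0.9448, -0.2532, 0.2079] o=[-0.2099, -0.0562, 0.5771] → [-0.0607, 0.1613, -0.0793, -0.9448, -0.2532, 0.2079]
J4: z=[-0.1497, 0.8982, 0.4134] o=[-0.1254, -0.1605, 0.8342] → [-0.2079, 0.0171, -0.1123, -0.1497, 0.8982, 0.4134]
J5: z=[-0.1497, 0.8982, 0.4134] o=[-0.0483, 0.4203, 0.4228] → [0.4017, 0.0468, 0.0439, -0.1497, 0.8982, 0.4134]
J6: z=[0.9875, 0.1150, 0.1078] o=[-0.0804, 0.7566, 0.3577] → [0.1142, -0.3438, -0.6794, 0.9875, 0.1150, 0.1078]
q̇ = J⁺·V = [-0.0830, 0.9960, 0.0850, -0.4590, 0.5660, -0.3400]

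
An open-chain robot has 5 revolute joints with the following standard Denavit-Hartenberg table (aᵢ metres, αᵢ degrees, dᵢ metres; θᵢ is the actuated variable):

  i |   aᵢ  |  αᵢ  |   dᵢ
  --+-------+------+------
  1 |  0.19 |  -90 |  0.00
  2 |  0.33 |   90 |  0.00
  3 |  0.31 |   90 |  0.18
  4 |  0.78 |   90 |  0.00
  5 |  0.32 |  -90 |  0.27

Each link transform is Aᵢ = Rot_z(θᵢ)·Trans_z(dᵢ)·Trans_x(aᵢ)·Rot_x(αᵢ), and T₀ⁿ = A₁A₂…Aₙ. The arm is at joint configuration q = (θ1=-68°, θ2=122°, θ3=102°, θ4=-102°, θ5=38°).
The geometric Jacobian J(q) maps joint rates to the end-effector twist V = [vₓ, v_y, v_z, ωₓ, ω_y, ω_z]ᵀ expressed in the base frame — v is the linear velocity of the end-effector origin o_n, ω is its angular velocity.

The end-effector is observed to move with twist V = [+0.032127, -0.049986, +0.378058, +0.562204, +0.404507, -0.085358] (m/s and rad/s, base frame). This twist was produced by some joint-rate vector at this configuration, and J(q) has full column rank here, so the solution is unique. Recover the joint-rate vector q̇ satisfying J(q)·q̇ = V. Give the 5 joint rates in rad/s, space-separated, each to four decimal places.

-0.9770 0.5170 -0.5500 -0.6220 -0.2980

o_n = [-0.4003, 0.6596, -0.0631]
J₁: ẑ×o_n = [-0.6596, -0.4003, 0.0000], ω = ẑ
J2: z=[0.9272, 0.3746, 0.0000] o=[0.0712, -0.1762, 0.0000] → [-0.0237, 0.0585, 0.9515, 0.9272, 0.3746, 0.0000]
J3: z=[0.3177, -0.7863, -0.5299] o=[0.0057, -0.0140, -0.2799] → [0.1866, 0.1463, -0.1052, 0.3177, -0.7863, -0.5299]
J4: z=[-0.0014, 0.5585, -0.8295] o=[0.3568, -0.0736, -0.3206] → [0.7520, 0.6284, 0.4218, -0.0014, 0.5585, -0.8295]
J5: z=[-0.8614, -0.4220, -0.2826] o=[-0.0394, 0.4834, 0.0551] → [0.0997, 0.0001, -0.3041, -0.8614, -0.4220, -0.2826]
q̇ = J⁺·V = [-0.9770, 0.5170, -0.5500, -0.6220, -0.2980]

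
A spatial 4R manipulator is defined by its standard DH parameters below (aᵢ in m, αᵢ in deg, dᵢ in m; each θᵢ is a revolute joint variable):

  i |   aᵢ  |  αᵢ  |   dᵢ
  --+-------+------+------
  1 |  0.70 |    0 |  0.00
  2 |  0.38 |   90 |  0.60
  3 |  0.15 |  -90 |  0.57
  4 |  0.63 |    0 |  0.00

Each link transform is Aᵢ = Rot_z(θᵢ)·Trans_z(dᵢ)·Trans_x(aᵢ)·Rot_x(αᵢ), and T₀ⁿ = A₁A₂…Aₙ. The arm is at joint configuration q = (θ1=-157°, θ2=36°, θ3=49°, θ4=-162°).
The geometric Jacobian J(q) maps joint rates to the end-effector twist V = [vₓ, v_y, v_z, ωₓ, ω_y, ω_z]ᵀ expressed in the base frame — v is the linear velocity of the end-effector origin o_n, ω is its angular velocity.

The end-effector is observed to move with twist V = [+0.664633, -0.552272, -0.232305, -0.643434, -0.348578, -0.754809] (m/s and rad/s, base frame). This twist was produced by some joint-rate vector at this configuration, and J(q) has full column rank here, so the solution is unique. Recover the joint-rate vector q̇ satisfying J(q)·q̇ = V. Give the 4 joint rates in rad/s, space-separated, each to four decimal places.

o_n = [-1.3438, 0.0472, 0.2610]
J₁: ẑ×o_n = [-0.0472, -1.3438, 0.0000], ω = ẑ
J2: z=[0.0000, 0.0000, 1.0000] o=[-0.6444, -0.2735, 0.0000] → [-0.3207, -0.6994, 0.0000, 0.0000, 0.0000, 1.0000]
J3: z=[-0.8572, 0.5150, 0.0000] o=[-0.8401, -0.5992, 0.6000] → [-0.1746, -0.2906, -0.2947, -0.8572, 0.5150, 0.0000]
J4: z=[0.3887, 0.6469, 0.6561] o=[-1.3793, -0.3900, 0.7132] → [-0.5794, 0.1991, 0.1469, 0.3887, 0.6469, 0.6561]
q̇ = J⁺·V = [0.6560, -0.8630, 0.3720, -0.8350]

0.6560 -0.8630 0.3720 -0.8350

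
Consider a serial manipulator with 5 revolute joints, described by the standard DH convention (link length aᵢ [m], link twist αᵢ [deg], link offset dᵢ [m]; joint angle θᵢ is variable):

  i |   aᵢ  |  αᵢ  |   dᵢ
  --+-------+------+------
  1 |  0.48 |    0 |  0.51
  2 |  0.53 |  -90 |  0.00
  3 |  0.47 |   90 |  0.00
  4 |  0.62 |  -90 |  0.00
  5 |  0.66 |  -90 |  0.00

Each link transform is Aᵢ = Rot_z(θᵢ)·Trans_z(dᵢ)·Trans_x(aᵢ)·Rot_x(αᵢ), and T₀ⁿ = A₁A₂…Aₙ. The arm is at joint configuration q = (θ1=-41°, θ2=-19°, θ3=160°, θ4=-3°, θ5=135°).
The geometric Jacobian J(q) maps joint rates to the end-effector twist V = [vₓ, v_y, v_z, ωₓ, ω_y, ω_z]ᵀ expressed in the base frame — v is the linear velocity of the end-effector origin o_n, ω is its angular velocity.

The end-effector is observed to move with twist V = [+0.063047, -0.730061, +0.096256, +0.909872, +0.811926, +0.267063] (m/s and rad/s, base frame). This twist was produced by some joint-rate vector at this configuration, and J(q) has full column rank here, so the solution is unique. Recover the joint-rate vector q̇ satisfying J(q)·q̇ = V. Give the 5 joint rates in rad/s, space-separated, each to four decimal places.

o_n = [0.2477, -0.1326, 0.7354]
J₁: ẑ×o_n = [0.1326, 0.2477, -0.0000], ω = ẑ
J2: z=[0.0000, 0.0000, 1.0000] o=[0.3623, -0.3149, 0.5100] → [-0.1823, -0.1145, 0.0000, 0.0000, 0.0000, 1.0000]
J3: z=[0.8660, 0.5000, 0.0000] o=[0.6273, -0.7739, 0.5100] → [0.1127, -0.1952, 0.7451, 0.8660, 0.5000, 0.0000]
J4: z=[0.1710, -0.2962, -0.9397] o=[0.4064, -0.3914, 0.3493] → [0.1288, 0.0831, -0.0027, 0.1710, -0.2962, -0.9397]
J5: z=[0.8402, 0.5419, -0.0179] o=[0.0874, 0.0962, 0.1375] → [0.3199, -0.5053, -0.2791, 0.8402, 0.5419, -0.0179]
q̇ = J⁺·V = [-0.6590, 0.3630, 0.4180, -0.6140, 0.7770]

-0.6590 0.3630 0.4180 -0.6140 0.7770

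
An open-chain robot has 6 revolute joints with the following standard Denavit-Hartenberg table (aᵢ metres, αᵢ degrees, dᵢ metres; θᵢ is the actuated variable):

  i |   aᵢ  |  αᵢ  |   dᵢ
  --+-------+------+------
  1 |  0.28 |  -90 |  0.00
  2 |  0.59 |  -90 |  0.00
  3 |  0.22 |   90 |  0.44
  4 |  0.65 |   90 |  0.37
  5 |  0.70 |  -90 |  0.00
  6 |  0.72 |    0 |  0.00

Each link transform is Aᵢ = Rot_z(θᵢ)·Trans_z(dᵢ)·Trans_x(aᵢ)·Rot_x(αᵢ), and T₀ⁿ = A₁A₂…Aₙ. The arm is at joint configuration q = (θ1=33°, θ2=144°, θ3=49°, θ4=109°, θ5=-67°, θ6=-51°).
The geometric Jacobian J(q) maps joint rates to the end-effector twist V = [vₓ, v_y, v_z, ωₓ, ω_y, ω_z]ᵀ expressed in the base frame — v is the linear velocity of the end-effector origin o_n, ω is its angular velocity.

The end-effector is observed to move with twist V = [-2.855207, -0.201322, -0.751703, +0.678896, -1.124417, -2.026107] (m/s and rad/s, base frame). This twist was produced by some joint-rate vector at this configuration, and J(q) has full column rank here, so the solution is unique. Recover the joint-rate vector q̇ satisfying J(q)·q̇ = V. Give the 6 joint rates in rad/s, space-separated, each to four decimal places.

o_n = [-0.3974, -1.1506, 1.1545]
J₁: ẑ×o_n = [1.1506, -0.3974, 0.0000], ω = ẑ
J2: z=[-0.5446, 0.8387, 0.0000] o=[0.2348, 0.1525, 0.0000] → [0.9682, 0.6288, 1.2399, -0.5446, 0.8387, 0.0000]
J3: z=[-0.4930, -0.3201, 0.8090] o=[-0.1655, -0.1075, -0.3468] → [0.3633, 0.5525, 0.4400, -0.4930, -0.3201, 0.8090]
J4: z=[-0.8694, 0.2177, -0.4436] o=[-0.3899, -0.4512, -0.0757] → [-0.0425, 1.0728, 0.6097, -0.8694, 0.2177, -0.4436]
J5: z=[-0.1927, -0.9760, -0.1012] o=[-1.0073, -0.3723, 0.3390] → [-0.8747, 0.0954, 0.7453, -0.1927, -0.9760, -0.1012]
J6: z=[-0.7585, 0.0827, 0.6464] o=[-0.5716, -0.5132, 0.8684] → [0.4356, 0.3296, 0.4690, -0.7585, 0.0827, 0.6464]
q̇ = J⁺·V = [-0.7480, -0.8180, -0.7210, 0.5070, 0.7470, -0.6100]

-0.7480 -0.8180 -0.7210 0.5070 0.7470 -0.6100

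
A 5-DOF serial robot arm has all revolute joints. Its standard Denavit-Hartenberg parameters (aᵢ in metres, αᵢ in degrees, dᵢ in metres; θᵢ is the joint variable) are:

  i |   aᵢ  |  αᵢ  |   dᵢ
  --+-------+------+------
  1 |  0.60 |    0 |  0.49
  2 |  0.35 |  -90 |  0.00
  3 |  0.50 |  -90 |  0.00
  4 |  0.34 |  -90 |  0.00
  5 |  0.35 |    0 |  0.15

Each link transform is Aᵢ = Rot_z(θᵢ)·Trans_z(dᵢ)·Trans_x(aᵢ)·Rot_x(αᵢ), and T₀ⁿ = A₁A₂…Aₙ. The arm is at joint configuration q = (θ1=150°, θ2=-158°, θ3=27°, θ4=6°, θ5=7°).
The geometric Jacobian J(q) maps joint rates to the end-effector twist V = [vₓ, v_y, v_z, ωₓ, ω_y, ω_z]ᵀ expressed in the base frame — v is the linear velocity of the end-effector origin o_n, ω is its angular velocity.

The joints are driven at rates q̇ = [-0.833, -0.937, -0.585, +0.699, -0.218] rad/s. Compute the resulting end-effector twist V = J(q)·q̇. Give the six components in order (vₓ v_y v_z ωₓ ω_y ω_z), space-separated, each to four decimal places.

o_n = [0.8459, -0.1151, -0.0022]
J₁: ẑ×o_n = [0.1151, 0.8459, -0.0000], ω = ẑ
J2: z=[0.0000, 0.0000, 1.0000] o=[-0.5196, 0.3000, 0.4900] → [0.4151, 1.3655, -0.0000, 0.0000, 0.0000, 1.0000]
J3: z=[0.1392, 0.9903, 0.0000] o=[-0.1730, 0.2513, 0.4900] → [-0.4874, 0.0685, -1.0600, 0.1392, 0.9903, 0.0000]
J4: z=[-0.4496, 0.0632, -0.8910] o=[0.2681, 0.1893, 0.2630] → [-0.2880, -0.6340, 0.1003, -0.4496, 0.0632, -0.8910]
J5: z=[-0.2306, -0.9719, 0.0475] o=[0.5616, 0.1122, 0.1095] → [0.1194, -0.0123, 0.3288, -0.2306, -0.9719, 0.0475]
V = J·q̇ = [-0.4270, -2.4647, 0.6186, -0.3454, -0.3233, -2.4032]

-0.4270 -2.4647 0.6186 -0.3454 -0.3233 -2.4032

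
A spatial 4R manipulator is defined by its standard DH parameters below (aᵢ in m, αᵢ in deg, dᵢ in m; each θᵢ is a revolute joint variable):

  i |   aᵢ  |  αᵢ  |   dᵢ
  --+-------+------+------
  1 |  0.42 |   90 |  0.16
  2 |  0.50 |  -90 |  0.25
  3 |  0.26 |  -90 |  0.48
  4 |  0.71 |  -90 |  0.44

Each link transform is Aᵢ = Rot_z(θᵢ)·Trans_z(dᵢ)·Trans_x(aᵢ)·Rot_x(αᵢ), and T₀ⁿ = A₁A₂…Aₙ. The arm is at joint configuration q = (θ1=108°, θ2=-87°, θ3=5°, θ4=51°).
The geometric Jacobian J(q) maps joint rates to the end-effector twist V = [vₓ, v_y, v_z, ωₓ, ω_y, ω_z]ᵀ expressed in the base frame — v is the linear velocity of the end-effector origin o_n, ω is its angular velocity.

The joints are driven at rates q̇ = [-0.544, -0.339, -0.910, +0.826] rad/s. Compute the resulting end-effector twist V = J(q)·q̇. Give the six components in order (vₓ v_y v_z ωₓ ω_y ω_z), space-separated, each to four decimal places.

1.0200 -0.3294 -0.0166 -0.8230 -1.2269 -0.5197

o_n = [-0.3642, 0.3121, -1.0079]
J₁: ẑ×o_n = [-0.3121, -0.3642, 0.0000], ω = ẑ
J2: z=[0.9511, 0.3090, 0.0000] o=[-0.1298, 0.3994, 0.1600] → [-0.3609, 1.1108, -0.0107, 0.9511, 0.3090, 0.0000]
J3: z=[-0.3086, 0.9498, 0.0523] o=[0.0999, 0.5016, -0.3393] → [-0.6251, -0.2306, 0.4992, -0.3086, 0.9498, 0.0523]
J4: z=[-0.9460, -0.3122, 0.0870] o=[-0.0740, 0.9634, -0.5728] → [0.1925, -0.4369, 0.5255, -0.9460, -0.3122, 0.0870]
V = J·q̇ = [1.0200, -0.3294, -0.0166, -0.8230, -1.2269, -0.5197]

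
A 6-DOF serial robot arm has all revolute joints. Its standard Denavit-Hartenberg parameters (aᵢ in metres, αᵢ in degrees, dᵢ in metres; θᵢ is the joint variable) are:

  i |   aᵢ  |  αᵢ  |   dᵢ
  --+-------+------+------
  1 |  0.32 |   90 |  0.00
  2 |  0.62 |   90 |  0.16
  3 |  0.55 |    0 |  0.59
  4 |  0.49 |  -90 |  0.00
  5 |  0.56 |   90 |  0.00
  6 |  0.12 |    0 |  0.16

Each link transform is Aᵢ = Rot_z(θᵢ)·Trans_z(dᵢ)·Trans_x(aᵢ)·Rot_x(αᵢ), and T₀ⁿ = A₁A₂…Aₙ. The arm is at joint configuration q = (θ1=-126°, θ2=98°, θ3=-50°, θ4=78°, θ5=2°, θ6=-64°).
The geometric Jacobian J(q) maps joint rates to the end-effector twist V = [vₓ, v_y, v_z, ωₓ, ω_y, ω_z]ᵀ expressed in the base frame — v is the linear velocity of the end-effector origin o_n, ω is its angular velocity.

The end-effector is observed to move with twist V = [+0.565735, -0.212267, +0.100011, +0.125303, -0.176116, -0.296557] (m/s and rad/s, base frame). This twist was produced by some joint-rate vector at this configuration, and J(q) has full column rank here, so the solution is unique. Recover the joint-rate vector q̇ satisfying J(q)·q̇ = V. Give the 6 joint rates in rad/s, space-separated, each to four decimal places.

o_n = [-0.5806, -0.5210, 2.0842]
J₁: ẑ×o_n = [0.5210, -0.5806, 0.0000], ω = ẑ
J2: z=[-0.8090, 0.5878, 0.0000] o=[-0.1881, -0.2589, 0.0000] → [1.2251, 1.6862, 0.4428, -0.8090, 0.5878, 0.0000]
J3: z=[-0.5821, -0.8011, 0.1392] o=[-0.2668, -0.0950, 0.6140] → [-1.1186, 0.8121, -0.0035, -0.5821, -0.8011, 0.1392]
J4: z=[-0.5821, -0.8011, 0.1392] o=[-0.2405, -0.7755, 1.0462] → [-0.8671, 0.5569, -0.4207, -0.5821, -0.8011, 0.1392]
J5: z=[-0.7527, 0.4661, -0.4649] o=[-0.3912, -0.5916, 1.4746] → [0.3170, 0.5470, 0.0351, -0.7527, 0.4661, -0.4649]
J6: z=[-0.5924, -0.7876, 0.1696] o=[-0.5519, -0.3659, 1.9612] → [-0.0706, 0.0680, 0.0693, -0.5924, -0.7876, 0.1696]
q̇ = J⁺·V = [-0.5360, 0.1600, -0.7870, 0.0410, -0.4290, 0.8480]

-0.5360 0.1600 -0.7870 0.0410 -0.4290 0.8480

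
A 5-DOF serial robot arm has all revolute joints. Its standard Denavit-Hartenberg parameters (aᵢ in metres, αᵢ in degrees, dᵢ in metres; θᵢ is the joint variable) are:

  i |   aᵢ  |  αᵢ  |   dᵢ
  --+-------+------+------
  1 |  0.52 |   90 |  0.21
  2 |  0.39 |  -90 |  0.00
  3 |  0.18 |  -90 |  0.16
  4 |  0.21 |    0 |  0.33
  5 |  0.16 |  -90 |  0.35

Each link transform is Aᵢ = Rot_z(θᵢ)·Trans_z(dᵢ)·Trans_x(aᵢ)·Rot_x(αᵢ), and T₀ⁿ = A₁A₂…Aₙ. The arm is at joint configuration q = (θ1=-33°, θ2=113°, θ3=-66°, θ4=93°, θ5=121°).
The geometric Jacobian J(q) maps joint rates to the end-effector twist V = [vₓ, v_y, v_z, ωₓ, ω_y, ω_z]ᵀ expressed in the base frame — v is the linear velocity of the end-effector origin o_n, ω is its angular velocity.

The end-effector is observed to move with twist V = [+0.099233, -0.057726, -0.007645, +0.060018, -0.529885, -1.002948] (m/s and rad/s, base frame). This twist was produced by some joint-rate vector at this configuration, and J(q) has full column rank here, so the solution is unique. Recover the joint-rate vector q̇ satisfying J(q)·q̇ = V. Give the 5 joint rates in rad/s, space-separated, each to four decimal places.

-0.3350 0.0790 -0.0510 -0.0060 -0.8120

o_n = [0.2017, 0.1592, 1.1389]
J₁: ẑ×o_n = [-0.1592, 0.2017, 0.0000], ω = ẑ
J2: z=[-0.5446, -0.8387, 0.0000] o=[0.4361, -0.2832, 0.2100] → [-0.7790, 0.5059, -0.4375, -0.5446, -0.8387, 0.0000]
J3: z=[-0.7720, 0.5013, -0.3907] o=[0.3083, -0.2002, 0.5690] → [0.4261, 0.4816, -0.2240, -0.7720, 0.5013, -0.3907]
J4: z=[-0.0778, 0.5355, 0.8409] o=[0.0712, -0.2423, 0.5739] → [-0.0350, 0.1537, -0.1011, -0.0778, 0.5355, 0.8409]
J5: z=[-0.0778, 0.5355, 0.8409] o=[0.2144, -0.1633, 0.9292] → [-0.1588, 0.0057, -0.0183, -0.0778, 0.5355, 0.8409]
q̇ = J⁺·V = [-0.3350, 0.0790, -0.0510, -0.0060, -0.8120]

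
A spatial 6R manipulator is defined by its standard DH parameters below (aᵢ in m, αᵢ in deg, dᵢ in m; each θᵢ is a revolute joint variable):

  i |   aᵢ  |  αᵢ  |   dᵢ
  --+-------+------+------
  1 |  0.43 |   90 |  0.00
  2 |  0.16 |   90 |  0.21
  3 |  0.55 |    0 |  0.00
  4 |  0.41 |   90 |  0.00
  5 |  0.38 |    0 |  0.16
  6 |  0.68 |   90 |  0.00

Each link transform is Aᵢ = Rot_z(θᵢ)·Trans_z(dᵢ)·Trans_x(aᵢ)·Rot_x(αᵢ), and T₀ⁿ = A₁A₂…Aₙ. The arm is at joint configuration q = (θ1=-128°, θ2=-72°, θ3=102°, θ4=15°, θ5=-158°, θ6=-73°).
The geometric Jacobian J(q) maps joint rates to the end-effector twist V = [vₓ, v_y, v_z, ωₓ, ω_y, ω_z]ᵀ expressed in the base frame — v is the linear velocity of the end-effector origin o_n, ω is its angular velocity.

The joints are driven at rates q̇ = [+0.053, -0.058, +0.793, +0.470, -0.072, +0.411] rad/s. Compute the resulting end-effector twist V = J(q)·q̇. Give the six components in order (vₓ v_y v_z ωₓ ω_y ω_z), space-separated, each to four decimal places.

o_n = [-0.4931, 0.1659, -0.4582]
J₁: ẑ×o_n = [-0.1659, -0.4931, 0.0000], ω = ẑ
J2: z=[-0.7880, 0.6157, 0.0000] o=[-0.2647, -0.3388, 0.0000] → [-0.2821, -0.3611, -0.2571, -0.7880, 0.6157, 0.0000]
J3: z=[0.5855, 0.7494, -0.3090] o=[-0.4607, -0.2485, -0.1522] → [-0.1013, 0.1892, 0.2670, 0.5855, 0.7494, -0.3090]
J4: z=[0.5855, 0.7494, -0.3090] o=[-0.8628, 0.1105, -0.0434] → [-0.2937, 0.1286, -0.2447, 0.5855, 0.7494, -0.3090]
J5: z=[-0.5273, 0.0625, -0.8474] o=[-1.1153, 0.3808, 0.1336] → [-0.2191, -0.8393, 0.0744, -0.5273, 0.0625, -0.8474]
J6: z=[-0.5273, 0.0625, -0.8474] o=[-1.0661, 0.0519, -0.1101] → [0.0748, -0.6690, -0.0959, -0.5273, 0.0625, -0.8474]
V = J·q̇ = [-0.1643, -0.0092, 0.0668, 0.6065, 0.9320, -0.6246]

-0.1643 -0.0092 0.0668 0.6065 0.9320 -0.6246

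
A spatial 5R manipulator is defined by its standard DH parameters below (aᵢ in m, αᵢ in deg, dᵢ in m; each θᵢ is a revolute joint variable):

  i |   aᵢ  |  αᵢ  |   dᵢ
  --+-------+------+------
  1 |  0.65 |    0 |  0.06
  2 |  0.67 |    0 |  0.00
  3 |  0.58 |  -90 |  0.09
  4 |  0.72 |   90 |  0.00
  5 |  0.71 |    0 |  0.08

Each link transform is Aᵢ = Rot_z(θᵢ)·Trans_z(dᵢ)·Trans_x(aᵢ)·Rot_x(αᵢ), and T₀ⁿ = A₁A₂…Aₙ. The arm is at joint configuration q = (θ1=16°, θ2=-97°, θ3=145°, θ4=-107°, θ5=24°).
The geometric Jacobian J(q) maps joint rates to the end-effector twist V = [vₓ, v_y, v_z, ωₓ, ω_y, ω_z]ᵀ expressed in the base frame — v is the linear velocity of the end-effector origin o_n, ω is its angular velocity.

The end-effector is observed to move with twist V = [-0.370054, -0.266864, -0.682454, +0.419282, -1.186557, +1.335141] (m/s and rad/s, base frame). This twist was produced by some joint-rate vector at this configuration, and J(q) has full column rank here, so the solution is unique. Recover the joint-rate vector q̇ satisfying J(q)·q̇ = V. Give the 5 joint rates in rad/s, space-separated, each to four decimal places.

o_n = [0.5154, -0.2631, 1.4354]
J₁: ẑ×o_n = [0.2631, 0.5154, -0.0000], ω = ẑ
J2: z=[0.0000, 0.0000, 1.0000] o=[0.6248, 0.1792, 0.0600] → [0.4423, -0.1094, 0.0000, 0.0000, 0.0000, 1.0000]
J3: z=[0.0000, 0.0000, 1.0000] o=[0.7296, -0.4826, 0.0600] → [-0.2195, -0.2143, 0.0000, 0.0000, 0.0000, 1.0000]
J4: z=[-0.8988, 0.4384, 0.0000] o=[0.9839, 0.0387, 0.1500] → [0.5635, 1.1553, 0.4766, -0.8988, 0.4384, 0.0000]
J5: z=[-0.4192, -0.8595, -0.2924] o=[0.8916, -0.1505, 0.8385] → [-0.5460, 0.3602, -0.2762, -0.4192, -0.8595, -0.2924]
q̇ = J⁺·V = [0.9550, 0.8020, -0.1520, -0.8970, 0.9230]

0.9550 0.8020 -0.1520 -0.8970 0.9230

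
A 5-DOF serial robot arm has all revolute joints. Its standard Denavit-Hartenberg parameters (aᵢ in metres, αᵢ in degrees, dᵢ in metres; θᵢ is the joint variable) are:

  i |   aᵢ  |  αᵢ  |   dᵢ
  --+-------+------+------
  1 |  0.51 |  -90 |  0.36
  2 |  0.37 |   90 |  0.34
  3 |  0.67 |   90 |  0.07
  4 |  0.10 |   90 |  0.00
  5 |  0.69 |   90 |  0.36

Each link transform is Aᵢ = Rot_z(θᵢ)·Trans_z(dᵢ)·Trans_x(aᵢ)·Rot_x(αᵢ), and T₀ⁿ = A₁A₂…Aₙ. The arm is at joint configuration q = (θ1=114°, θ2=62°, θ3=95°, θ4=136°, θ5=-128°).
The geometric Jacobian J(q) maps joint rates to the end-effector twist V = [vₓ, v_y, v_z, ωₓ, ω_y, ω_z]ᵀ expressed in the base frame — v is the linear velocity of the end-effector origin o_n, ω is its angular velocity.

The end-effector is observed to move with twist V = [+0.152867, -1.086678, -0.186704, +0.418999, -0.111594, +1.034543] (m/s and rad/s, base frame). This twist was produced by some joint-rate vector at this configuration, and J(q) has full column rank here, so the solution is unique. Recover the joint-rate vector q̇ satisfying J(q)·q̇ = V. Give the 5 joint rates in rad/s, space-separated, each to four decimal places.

o_n = [-1.5098, -0.1540, 0.6489]
J₁: ẑ×o_n = [0.1540, -1.5098, 0.0000], ω = ẑ
J2: z=[-0.9135, -0.4067, 0.0000] o=[-0.2074, 0.4659, 0.3600] → [-0.1175, 0.2639, 0.0366, -0.9135, -0.4067, 0.0000]
J3: z=[-0.3591, 0.8066, 0.4695] o=[-0.5887, 0.4863, 0.0333] → [0.7971, -0.2114, 0.9730, -0.3591, 0.8066, 0.4695]
J4: z=[-0.2698, 0.3918, -0.8796] o=[-1.2124, 0.2462, 0.1177] → [-0.1439, 0.4049, 0.2245, -0.2698, 0.3918, -0.8796]
J5: z=[-0.8790, 0.2728, 0.3912] o=[-1.1731, 0.3341, 0.1448] → [0.3284, 0.3113, 0.5209, -0.8790, 0.2728, 0.3912]
q̇ = J⁺·V = [0.5620, -0.4180, -0.1510, -0.5360, 0.1840]

0.5620 -0.4180 -0.1510 -0.5360 0.1840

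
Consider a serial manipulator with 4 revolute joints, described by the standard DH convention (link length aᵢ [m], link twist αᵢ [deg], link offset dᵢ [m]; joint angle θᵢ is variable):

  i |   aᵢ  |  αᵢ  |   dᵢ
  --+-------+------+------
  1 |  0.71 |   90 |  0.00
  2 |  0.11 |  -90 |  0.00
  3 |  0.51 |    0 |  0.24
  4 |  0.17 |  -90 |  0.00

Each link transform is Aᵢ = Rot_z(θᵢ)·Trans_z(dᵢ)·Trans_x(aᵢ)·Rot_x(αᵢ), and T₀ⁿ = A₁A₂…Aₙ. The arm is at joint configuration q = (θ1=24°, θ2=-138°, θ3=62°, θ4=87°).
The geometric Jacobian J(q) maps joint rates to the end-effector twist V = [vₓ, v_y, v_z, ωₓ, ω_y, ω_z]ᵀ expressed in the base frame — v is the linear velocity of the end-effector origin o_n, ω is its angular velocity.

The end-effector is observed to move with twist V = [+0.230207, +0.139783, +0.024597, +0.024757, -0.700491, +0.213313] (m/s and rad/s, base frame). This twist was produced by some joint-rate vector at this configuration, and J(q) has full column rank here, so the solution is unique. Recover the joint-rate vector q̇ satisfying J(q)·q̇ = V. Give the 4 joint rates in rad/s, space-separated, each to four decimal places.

-0.0780 0.6500 0.1380 -0.5300

o_n = [0.4383, 0.7839, -0.3147]
J₁: ẑ×o_n = [-0.7839, 0.4383, 0.0000], ω = ẑ
J2: z=[0.4067, -0.9135, 0.0000] o=[0.6486, 0.2888, 0.0000] → [0.2875, 0.1280, 0.0092, 0.4067, -0.9135, 0.0000]
J3: z=[0.6113, 0.2722, -0.7431] o=[0.5739, 0.2555, -0.0736] → [0.3270, 0.2482, 0.3599, 0.6113, 0.2722, -0.7431]
J4: z=[0.6113, 0.2722, -0.7431] o=[0.3749, 0.6599, -0.4122] → [0.1187, -0.1067, 0.0586, 0.6113, 0.2722, -0.7431]
q̇ = J⁺·V = [-0.0780, 0.6500, 0.1380, -0.5300]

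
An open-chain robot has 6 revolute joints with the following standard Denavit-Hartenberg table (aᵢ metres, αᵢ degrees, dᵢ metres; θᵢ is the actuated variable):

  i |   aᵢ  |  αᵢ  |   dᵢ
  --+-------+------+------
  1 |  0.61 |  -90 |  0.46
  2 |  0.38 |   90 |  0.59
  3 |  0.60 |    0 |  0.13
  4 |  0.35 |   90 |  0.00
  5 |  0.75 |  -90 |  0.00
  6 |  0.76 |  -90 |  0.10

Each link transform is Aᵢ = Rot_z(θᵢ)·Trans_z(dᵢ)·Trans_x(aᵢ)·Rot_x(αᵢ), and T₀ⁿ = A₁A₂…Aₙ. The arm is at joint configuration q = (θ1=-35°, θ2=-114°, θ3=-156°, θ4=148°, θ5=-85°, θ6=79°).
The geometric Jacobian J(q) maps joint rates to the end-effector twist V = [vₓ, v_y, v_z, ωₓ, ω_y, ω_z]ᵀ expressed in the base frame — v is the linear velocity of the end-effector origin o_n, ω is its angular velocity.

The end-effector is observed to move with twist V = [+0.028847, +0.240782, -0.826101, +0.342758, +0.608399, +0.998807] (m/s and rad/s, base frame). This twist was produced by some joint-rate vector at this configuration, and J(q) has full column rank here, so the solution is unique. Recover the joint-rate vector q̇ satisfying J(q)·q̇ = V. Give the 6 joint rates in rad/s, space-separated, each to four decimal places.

o_n = [1.4905, 0.1909, 1.1848]
J₁: ẑ×o_n = [-0.1909, 1.4905, 0.0000], ω = ẑ
J2: z=[0.5736, 0.8192, 0.0000] o=[0.4997, -0.3499, 0.4600] → [0.5937, -0.4157, -0.5014, 0.5736, 0.8192, 0.0000]
J3: z=[-0.7483, 0.5240, -0.4067] o=[0.7115, 0.2221, 0.8071] → [0.1852, -0.0342, -0.3849, -0.7483, 0.5240, -0.4067]
J4: z=[-0.7483, 0.5240, -0.4067] o=[0.6568, -0.0376, 0.2535] → [0.5809, 0.3578, -0.6078, -0.7483, 0.5240, -0.4067]
J5: z=[-0.5216, -0.8436, -0.1271] o=[0.5134, 0.0034, 0.5702] → [-0.4947, 0.1964, 0.7265, -0.5216, -0.8436, -0.1271]
J6: z=[-0.4734, 0.1622, 0.8658] o=[1.0458, -0.3805, 0.9332] → [-0.4539, 0.5042, -0.3427, -0.4734, 0.1622, 0.8658]
q̇ = J⁺·V = [-0.1510, -0.0260, -0.7920, 0.3020, -0.8640, 0.9710]

-0.1510 -0.0260 -0.7920 0.3020 -0.8640 0.9710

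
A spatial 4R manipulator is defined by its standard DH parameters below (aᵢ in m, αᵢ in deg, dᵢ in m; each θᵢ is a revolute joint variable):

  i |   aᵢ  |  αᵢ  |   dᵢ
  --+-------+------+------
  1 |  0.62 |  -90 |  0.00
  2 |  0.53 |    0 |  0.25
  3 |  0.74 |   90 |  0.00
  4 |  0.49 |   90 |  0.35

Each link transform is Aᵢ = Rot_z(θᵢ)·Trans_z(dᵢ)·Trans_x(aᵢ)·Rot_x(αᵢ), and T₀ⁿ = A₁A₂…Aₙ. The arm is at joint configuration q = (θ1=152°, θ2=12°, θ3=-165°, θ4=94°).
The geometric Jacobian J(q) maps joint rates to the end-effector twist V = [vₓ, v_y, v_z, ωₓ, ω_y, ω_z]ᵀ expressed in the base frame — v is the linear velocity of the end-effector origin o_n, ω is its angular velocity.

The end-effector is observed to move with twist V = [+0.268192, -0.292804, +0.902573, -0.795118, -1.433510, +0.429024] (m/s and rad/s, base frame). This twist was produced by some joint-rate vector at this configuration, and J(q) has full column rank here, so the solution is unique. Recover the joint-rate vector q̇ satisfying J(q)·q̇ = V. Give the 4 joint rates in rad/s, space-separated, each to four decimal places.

0.3720 0.7770 0.8620 -0.0640

o_n = [-0.6564, -0.4877, -0.1016]
J₁: ẑ×o_n = [0.4877, -0.6564, 0.0000], ω = ẑ
J2: z=[-0.4695, -0.8829, 0.0000] o=[-0.5474, 0.2911, 0.0000] → [0.0897, -0.0477, 0.2694, -0.4695, -0.8829, 0.0000]
J3: z=[-0.4695, -0.8829, 0.0000] o=[-1.1225, 0.3137, -0.1102] → [-0.0076, 0.0040, 0.7878, -0.4695, -0.8829, 0.0000]
J4: z=[0.4008, -0.2131, -0.8910] o=[-0.5404, 0.0042, 0.2258] → [-0.3685, 0.2346, -0.2219, 0.4008, -0.2131, -0.8910]
q̇ = J⁺·V = [0.3720, 0.7770, 0.8620, -0.0640]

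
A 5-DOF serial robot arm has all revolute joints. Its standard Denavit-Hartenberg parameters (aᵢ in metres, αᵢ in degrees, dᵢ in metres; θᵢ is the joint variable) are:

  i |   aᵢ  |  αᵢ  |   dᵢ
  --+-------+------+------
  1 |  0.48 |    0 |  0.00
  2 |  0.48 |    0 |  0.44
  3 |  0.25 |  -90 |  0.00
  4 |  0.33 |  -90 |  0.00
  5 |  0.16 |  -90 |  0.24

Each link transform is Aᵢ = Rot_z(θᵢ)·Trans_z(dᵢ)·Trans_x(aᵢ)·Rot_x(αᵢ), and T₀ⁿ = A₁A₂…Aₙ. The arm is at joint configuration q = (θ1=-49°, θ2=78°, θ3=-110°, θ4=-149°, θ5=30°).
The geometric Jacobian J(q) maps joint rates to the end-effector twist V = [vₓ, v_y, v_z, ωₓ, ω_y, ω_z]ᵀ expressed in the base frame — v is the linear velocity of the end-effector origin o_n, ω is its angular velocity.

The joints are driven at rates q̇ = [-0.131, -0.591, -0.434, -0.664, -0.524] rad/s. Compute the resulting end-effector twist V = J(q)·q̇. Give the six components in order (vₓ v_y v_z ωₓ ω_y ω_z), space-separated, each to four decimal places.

o_n = [0.6513, -0.1144, 0.8870]
J₁: ẑ×o_n = [0.1144, 0.6513, -0.0000], ω = ẑ
J2: z=[0.0000, 0.0000, 1.0000] o=[0.3149, -0.3623, 0.0000] → [-0.2479, 0.3364, 0.0000, 0.0000, 0.0000, 1.0000]
J3: z=[0.0000, 0.0000, 1.0000] o=[0.7347, -0.1296, 0.4400] → [-0.0152, -0.0834, 0.0000, 0.0000, 0.0000, 1.0000]
J4: z=[0.9877, 0.1564, 0.0000] o=[0.7738, -0.3765, 0.4400] → [0.0699, -0.4415, 0.2780, 0.9877, 0.1564, 0.0000]
J5: z=[0.0806, -0.5087, 0.8572] o=[0.7296, -0.0971, 0.6100] → [-0.1261, -0.0894, -0.0412, 0.0806, -0.5087, 0.8572]
V = J·q̇ = [0.1578, 0.0921, -0.1630, -0.6980, 0.1627, -1.6052]

0.1578 0.0921 -0.1630 -0.6980 0.1627 -1.6052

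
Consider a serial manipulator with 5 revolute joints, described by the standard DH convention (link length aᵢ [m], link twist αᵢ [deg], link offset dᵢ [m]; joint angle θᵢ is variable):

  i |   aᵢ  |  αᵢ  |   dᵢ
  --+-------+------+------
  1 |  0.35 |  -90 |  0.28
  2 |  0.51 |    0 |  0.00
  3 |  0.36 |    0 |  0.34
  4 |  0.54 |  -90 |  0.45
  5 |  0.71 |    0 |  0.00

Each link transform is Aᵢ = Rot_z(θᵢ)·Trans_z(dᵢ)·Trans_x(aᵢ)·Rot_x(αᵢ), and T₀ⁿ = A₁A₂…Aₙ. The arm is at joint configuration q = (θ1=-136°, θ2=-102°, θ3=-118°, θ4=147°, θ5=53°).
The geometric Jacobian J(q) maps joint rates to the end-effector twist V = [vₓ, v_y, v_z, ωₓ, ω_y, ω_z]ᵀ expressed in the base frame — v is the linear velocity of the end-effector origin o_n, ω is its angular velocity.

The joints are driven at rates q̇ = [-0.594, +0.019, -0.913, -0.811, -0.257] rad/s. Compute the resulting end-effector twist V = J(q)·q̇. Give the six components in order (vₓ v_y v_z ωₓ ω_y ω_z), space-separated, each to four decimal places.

0.8257 0.8520 0.3770 -1.0076 1.3972 -0.5189

o_n = [-0.0257, -0.3347, 1.4725]
J₁: ẑ×o_n = [0.3347, -0.0257, 0.0000], ω = ẑ
J2: z=[0.6947, -0.7193, 0.0000] o=[-0.2518, -0.2431, 0.2800] → [-0.8578, -0.8284, 0.0990, 0.6947, -0.7193, 0.0000]
J3: z=[0.6947, -0.7193, 0.0000] o=[-0.1755, -0.1695, 0.7789] → [-0.4989, -0.4818, -0.0070, 0.6947, -0.7193, 0.0000]
J4: z=[0.6947, -0.7193, 0.0000] o=[0.2591, -0.2225, 0.5475] → [-0.6654, -0.6426, -0.2828, 0.6947, -0.7193, 0.0000]
J5: z=[-0.6879, -0.6643, -0.2924] o=[0.4581, -0.6559, 1.0639] → [-0.1776, 0.4225, -0.5423, -0.6879, -0.6643, -0.2924]
V = J·q̇ = [0.8257, 0.8520, 0.3770, -1.0076, 1.3972, -0.5189]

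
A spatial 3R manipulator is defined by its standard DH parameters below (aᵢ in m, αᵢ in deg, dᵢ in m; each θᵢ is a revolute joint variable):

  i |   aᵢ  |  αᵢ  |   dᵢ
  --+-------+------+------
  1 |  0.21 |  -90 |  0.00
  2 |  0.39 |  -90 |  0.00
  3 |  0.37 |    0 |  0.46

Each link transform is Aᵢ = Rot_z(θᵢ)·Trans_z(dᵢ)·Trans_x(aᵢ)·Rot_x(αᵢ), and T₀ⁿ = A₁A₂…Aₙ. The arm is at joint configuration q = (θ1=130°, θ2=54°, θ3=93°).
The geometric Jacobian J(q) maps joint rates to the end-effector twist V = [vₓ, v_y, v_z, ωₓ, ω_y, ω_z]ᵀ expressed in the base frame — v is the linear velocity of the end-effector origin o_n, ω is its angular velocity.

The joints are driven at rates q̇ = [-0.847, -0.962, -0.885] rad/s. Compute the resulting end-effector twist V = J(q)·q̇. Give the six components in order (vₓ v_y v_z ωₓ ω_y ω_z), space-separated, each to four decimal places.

-0.2257 0.3691 -0.4130 0.2767 1.1668 -0.3268

o_n = [0.2472, 0.2802, -0.5702]
J₁: ẑ×o_n = [-0.2802, 0.2472, 0.0000], ω = ẑ
J2: z=[-0.7660, -0.6428, 0.0000] o=[-0.1350, 0.1609, 0.0000] → [0.3665, -0.4368, 0.1543, -0.7660, -0.6428, 0.0000]
J3: z=[0.5200, -0.6197, -0.5878] o=[-0.2823, 0.3365, -0.3155] → [0.1248, -0.1788, 0.2989, 0.5200, -0.6197, -0.5878]
V = J·q̇ = [-0.2257, 0.3691, -0.4130, 0.2767, 1.1668, -0.3268]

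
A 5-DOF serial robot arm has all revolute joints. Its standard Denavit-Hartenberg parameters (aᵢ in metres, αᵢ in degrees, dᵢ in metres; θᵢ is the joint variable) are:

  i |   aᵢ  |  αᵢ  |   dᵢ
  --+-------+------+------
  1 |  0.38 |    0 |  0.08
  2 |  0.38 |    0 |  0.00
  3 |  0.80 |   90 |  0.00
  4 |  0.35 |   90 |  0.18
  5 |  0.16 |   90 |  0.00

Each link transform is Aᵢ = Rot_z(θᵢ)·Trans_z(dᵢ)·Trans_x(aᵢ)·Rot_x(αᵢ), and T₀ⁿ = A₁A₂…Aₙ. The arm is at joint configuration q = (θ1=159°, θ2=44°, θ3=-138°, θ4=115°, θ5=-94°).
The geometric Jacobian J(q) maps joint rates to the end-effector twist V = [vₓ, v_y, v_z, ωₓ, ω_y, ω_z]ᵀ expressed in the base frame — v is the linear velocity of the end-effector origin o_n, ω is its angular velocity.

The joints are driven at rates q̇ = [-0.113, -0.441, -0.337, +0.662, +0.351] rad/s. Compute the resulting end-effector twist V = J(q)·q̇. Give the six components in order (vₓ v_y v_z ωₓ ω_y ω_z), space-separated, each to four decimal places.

o_n = [-0.4085, 0.5743, 0.3871]
J₁: ẑ×o_n = [-0.5743, -0.4085, 0.0000], ω = ẑ
J2: z=[0.0000, 0.0000, 1.0000] o=[-0.3548, 0.1362, 0.0800] → [-0.4382, -0.0537, 0.0000, 0.0000, 0.0000, 1.0000]
J3: z=[0.0000, 0.0000, 1.0000] o=[-0.7046, -0.0123, 0.0800] → [-0.5866, 0.2961, 0.0000, 0.0000, 0.0000, 1.0000]
J4: z=[0.9063, -0.4226, 0.0000] o=[-0.3665, 0.7127, 0.0800] → [-0.1298, -0.2783, -0.1432, 0.9063, -0.4226, 0.0000]
J5: z=[0.3830, 0.8214, 0.4226] o=[-0.2658, 0.5026, 0.3972] → [-0.0386, -0.0564, 0.1447, 0.3830, 0.8214, 0.4226]
V = J·q̇ = [0.3564, -0.2340, -0.0440, 0.7344, 0.0085, -0.7427]

0.3564 -0.2340 -0.0440 0.7344 0.0085 -0.7427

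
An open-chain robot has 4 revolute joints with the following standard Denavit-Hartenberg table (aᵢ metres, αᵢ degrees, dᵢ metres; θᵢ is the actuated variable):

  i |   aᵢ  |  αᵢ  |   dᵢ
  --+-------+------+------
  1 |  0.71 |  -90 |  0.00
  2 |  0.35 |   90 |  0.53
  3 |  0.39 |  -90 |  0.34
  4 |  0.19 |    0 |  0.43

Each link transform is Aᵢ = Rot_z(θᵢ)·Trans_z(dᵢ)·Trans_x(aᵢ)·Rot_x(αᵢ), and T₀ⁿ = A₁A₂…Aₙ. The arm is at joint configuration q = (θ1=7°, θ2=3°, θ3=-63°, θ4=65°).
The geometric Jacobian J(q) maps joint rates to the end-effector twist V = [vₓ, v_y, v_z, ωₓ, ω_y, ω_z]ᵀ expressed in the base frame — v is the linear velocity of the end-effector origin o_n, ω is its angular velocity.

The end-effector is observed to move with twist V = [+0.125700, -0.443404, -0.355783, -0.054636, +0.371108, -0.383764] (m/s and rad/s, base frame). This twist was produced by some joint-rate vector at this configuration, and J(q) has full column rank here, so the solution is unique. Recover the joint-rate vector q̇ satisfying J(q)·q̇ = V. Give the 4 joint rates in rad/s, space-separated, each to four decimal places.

o_n = [1.6144, 0.5067, 0.1180]
J₁: ẑ×o_n = [-0.5067, 1.6144, 0.0000], ω = ẑ
J2: z=[-0.1219, 0.9925, 0.0000] o=[0.7047, 0.0865, 0.0000] → [0.1171, 0.0144, -0.9541, -0.1219, 0.9925, 0.0000]
J3: z=[0.0519, 0.0064, 0.9986] o=[0.9870, 0.6552, -0.0183] → [0.1491, 0.6194, -0.0117, 0.0519, 0.0064, 0.9986]
J4: z=[0.8278, 0.5590, -0.0466] o=[1.2225, 0.3340, 0.3120] → [-0.1004, 0.1423, -0.0761, 0.8278, 0.5590, -0.0466]
q̇ = J⁺·V = [-0.2120, 0.3750, -0.1720, -0.0000]

-0.2120 0.3750 -0.1720 -0.0000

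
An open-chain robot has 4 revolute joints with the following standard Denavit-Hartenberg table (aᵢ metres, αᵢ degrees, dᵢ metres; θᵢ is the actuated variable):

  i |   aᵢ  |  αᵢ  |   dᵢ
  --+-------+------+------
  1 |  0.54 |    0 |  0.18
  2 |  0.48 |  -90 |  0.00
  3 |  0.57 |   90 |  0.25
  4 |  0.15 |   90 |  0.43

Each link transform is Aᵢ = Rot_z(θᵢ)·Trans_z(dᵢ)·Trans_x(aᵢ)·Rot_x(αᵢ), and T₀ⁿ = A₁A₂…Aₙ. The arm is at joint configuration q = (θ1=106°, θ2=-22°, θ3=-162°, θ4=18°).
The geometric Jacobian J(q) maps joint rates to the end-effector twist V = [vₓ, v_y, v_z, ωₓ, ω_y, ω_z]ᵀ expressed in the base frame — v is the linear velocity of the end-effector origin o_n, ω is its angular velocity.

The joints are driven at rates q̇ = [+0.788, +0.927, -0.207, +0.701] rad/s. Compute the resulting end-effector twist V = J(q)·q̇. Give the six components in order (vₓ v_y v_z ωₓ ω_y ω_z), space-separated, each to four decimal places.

o_n = [-0.4781, 0.2212, -0.0087]
J₁: ẑ×o_n = [-0.2212, -0.4781, 0.0000], ω = ẑ
J2: z=[0.0000, 0.0000, 1.0000] o=[-0.1488, 0.5191, 0.1800] → [0.2979, -0.3293, 0.0000, 0.0000, 0.0000, 1.0000]
J3: z=[-0.9945, 0.1045, 0.0000] o=[-0.0987, 0.9965, 0.1800] → [-0.0197, -0.1877, 0.8107, -0.9945, 0.1045, 0.0000]
J4: z=[-0.0323, -0.3073, -0.9511] o=[-0.4040, 0.4835, 0.3561] → [-0.1373, 0.0588, -0.0143, -0.0323, -0.3073, -0.9511]
V = J·q̇ = [0.0097, -0.6020, -0.1778, 0.1832, -0.2371, 1.0483]

0.0097 -0.6020 -0.1778 0.1832 -0.2371 1.0483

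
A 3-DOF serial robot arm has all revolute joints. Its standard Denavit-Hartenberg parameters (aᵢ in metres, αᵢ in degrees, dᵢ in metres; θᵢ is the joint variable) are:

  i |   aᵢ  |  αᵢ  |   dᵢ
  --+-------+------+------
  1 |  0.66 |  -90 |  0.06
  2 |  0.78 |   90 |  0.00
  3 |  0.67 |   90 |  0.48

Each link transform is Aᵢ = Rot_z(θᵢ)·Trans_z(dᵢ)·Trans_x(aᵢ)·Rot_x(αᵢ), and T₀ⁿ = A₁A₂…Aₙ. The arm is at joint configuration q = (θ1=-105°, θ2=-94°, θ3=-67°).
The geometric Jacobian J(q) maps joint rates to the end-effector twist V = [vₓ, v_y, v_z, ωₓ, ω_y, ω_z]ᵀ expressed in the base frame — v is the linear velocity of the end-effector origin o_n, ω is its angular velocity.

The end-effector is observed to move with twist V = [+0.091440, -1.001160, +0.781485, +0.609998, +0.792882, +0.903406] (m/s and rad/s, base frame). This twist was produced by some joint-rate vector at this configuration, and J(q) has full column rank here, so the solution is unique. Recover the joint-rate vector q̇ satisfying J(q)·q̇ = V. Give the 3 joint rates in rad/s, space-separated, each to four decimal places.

o_n = [-0.6238, 0.0548, 1.0658]
J₁: ẑ×o_n = [-0.0548, -0.6238, 0.0000], ω = ẑ
J2: z=[0.9659, -0.2588, 0.0000] o=[-0.1708, -0.6375, 0.0600] → [-0.2603, -0.9715, 0.5515, 0.9659, -0.2588, 0.0000]
J3: z=[0.2582, 0.9636, -0.0698] o=[-0.1567, -0.5850, 0.8381] → [0.2640, -0.0262, 0.6152, 0.2582, 0.9636, -0.0698]
q̇ = J⁺·V = [0.9680, 0.3840, 0.9260]

0.9680 0.3840 0.9260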